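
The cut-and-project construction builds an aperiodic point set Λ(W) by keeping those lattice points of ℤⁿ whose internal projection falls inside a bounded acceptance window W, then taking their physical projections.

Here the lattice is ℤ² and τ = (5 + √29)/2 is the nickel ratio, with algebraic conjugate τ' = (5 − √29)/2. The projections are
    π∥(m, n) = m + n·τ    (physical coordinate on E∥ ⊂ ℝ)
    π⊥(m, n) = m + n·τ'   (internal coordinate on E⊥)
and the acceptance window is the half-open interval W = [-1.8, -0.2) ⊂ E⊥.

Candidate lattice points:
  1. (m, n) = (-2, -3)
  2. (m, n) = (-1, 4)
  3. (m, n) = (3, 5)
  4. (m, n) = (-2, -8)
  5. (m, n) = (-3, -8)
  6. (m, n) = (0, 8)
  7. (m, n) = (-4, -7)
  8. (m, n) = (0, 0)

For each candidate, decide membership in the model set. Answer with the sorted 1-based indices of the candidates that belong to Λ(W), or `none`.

1, 2, 4, 5, 6

Numerically τ ≈ 5.1926 and τ' = −1/τ ≈ -0.1926.
#1 (-2,-3): internal coord -2 + (-3)·τ' = -1.4223; -1.4223 ∈ [-1.8, -0.2) → IN Λ
#2 (-1,4): internal coord -1 + (4)·τ' = -1.7703; -1.7703 ∈ [-1.8, -0.2) → IN Λ
#3 (3,5): internal coord 3 + (5)·τ' = +2.0371; +2.0371 ∉ [-1.8, -0.2) → out
#4 (-2,-8): internal coord -2 + (-8)·τ' = -0.4593; -0.4593 ∈ [-1.8, -0.2) → IN Λ
#5 (-3,-8): internal coord -3 + (-8)·τ' = -1.4593; -1.4593 ∈ [-1.8, -0.2) → IN Λ
#6 (0,8): internal coord 0 + (8)·τ' = -1.5407; -1.5407 ∈ [-1.8, -0.2) → IN Λ
#7 (-4,-7): internal coord -4 + (-7)·τ' = -2.6519; -2.6519 ∉ [-1.8, -0.2) → out
#8 (0,0): internal coord 0 + (0)·τ' = +0.0000; +0.0000 ∉ [-1.8, -0.2) → out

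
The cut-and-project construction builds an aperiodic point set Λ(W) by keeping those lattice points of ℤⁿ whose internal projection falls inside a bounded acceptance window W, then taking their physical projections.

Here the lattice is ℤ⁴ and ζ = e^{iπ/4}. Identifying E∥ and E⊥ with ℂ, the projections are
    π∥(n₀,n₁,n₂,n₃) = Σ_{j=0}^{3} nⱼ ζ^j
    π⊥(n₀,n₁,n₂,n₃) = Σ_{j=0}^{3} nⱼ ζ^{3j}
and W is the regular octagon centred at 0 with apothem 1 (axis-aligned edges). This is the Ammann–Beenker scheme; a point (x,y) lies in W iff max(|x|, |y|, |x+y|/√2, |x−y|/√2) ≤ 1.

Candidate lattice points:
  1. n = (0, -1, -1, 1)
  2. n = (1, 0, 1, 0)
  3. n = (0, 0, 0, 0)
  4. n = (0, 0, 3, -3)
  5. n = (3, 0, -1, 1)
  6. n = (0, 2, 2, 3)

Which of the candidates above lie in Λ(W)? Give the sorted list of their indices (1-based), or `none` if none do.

With ζ = e^{iπ/4} the internal vectors are ζ^0,ζ^3,ζ^6,ζ^9.
#1 (0, -1, -1, 1): internal (1.4142, 1.0000); octagon support 1.7071 vs apothem 1 → ∉ W
#2 (1, 0, 1, 0): internal (1.0000, -1.0000); octagon support 1.4142 vs apothem 1 → ∉ W
#3 (0, 0, 0, 0): internal (0.0000, 0.0000); octagon support 0.0000 vs apothem 1 → ∈ W
#4 (0, 0, 3, -3): internal (-2.1213, -5.1213); octagon support 5.1213 vs apothem 1 → ∉ W
#5 (3, 0, -1, 1): internal (3.7071, 1.7071); octagon support 3.8284 vs apothem 1 → ∉ W
#6 (0, 2, 2, 3): internal (0.7071, 1.5355); octagon support 1.5858 vs apothem 1 → ∉ W

3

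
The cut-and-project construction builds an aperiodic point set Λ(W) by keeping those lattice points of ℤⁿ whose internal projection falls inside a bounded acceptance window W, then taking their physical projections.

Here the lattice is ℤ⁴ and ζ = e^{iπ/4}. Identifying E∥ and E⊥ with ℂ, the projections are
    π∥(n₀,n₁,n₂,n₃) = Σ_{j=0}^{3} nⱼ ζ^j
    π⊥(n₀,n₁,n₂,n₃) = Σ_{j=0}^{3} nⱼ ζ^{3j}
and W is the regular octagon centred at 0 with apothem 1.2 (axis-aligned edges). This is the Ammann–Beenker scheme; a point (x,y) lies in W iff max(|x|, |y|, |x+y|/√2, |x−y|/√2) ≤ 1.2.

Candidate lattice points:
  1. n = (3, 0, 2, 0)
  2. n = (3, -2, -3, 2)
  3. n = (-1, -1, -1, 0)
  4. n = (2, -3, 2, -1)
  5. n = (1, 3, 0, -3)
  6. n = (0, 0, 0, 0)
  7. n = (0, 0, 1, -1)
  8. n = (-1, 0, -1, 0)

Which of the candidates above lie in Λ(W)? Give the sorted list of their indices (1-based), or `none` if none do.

3, 6

π⊥(n) = n₀ + n₁ζ³ + n₂ζ⁶ + n₃ζ⁹ where ζ = e^{iπ/4}.
#1 (3, 0, 2, 0): internal (3.0000, -2.0000); octagon support 3.5355 vs apothem 1.2 → ∉ W
#2 (3, -2, -3, 2): internal (5.8284, 3.0000); octagon support 6.2426 vs apothem 1.2 → ∉ W
#3 (-1, -1, -1, 0): internal (-0.2929, 0.2929); octagon support 0.4142 vs apothem 1.2 → ∈ W
#4 (2, -3, 2, -1): internal (3.4142, -4.8284); octagon support 5.8284 vs apothem 1.2 → ∉ W
#5 (1, 3, 0, -3): internal (-3.2426, 0.0000); octagon support 3.2426 vs apothem 1.2 → ∉ W
#6 (0, 0, 0, 0): internal (0.0000, 0.0000); octagon support 0.0000 vs apothem 1.2 → ∈ W
#7 (0, 0, 1, -1): internal (-0.7071, -1.7071); octagon support 1.7071 vs apothem 1.2 → ∉ W
#8 (-1, 0, -1, 0): internal (-1.0000, 1.0000); octagon support 1.4142 vs apothem 1.2 → ∉ W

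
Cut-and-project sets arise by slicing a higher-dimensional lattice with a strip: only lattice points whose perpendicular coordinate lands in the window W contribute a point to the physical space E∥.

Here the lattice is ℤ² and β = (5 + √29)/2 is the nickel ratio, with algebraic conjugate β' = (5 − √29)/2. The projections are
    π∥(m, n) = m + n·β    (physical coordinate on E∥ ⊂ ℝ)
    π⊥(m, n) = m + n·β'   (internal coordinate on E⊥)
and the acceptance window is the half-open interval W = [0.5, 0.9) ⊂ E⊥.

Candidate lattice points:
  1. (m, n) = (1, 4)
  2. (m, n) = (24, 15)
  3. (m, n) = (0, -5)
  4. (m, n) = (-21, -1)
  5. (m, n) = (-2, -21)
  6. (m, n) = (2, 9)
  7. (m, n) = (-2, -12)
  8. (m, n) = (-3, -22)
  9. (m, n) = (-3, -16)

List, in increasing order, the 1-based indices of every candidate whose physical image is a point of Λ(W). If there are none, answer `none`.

Compute β' = (5−√29)/2 = -0.192582, so π⊥(m,n) = m -0.192582·n.
candidate 1: (m,n)=(1,4) → π∥ = 1+4·β ≈ 21.770330, π⊥ = 1+4·β' ≈ 0.229670 ∉ [0.5, 0.9) ⇒ out
candidate 2: (m,n)=(24,15) → π∥ = 24+15·β ≈ 101.888736, π⊥ = 24+15·β' ≈ 21.111264 ∉ [0.5, 0.9) ⇒ out
candidate 3: (m,n)=(0,-5) → π∥ = 0-5·β ≈ -25.962912, π⊥ = 0-5·β' ≈ 0.962912 ∉ [0.5, 0.9) ⇒ out
candidate 4: (m,n)=(-21,-1) → π∥ = -21-1·β ≈ -26.192582, π⊥ = -21-1·β' ≈ -20.807418 ∉ [0.5, 0.9) ⇒ out
candidate 5: (m,n)=(-2,-21) → π∥ = -2-21·β ≈ -111.044230, π⊥ = -2-21·β' ≈ 2.044230 ∉ [0.5, 0.9) ⇒ out
candidate 6: (m,n)=(2,9) → π∥ = 2+9·β ≈ 48.733242, π⊥ = 2+9·β' ≈ 0.266758 ∉ [0.5, 0.9) ⇒ out
candidate 7: (m,n)=(-2,-12) → π∥ = -2-12·β ≈ -64.310989, π⊥ = -2-12·β' ≈ 0.310989 ∉ [0.5, 0.9) ⇒ out
candidate 8: (m,n)=(-3,-22) → π∥ = -3-22·β ≈ -117.236813, π⊥ = -3-22·β' ≈ 1.236813 ∉ [0.5, 0.9) ⇒ out
candidate 9: (m,n)=(-3,-16) → π∥ = -3-16·β ≈ -86.081318, π⊥ = -3-16·β' ≈ 0.081318 ∉ [0.5, 0.9) ⇒ out

none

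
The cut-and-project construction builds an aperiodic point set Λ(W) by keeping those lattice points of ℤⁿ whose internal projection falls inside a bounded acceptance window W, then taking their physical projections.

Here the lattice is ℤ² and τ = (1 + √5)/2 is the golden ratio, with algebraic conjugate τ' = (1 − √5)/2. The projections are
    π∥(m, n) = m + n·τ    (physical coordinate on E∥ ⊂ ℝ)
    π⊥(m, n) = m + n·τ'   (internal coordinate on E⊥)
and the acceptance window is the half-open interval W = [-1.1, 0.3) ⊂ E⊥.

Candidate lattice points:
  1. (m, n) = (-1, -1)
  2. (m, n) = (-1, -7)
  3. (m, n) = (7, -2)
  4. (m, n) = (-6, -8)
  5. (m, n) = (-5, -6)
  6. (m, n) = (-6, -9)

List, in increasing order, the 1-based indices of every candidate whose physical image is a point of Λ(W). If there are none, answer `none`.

Numerically τ ≈ 1.618034 and τ' = −1/τ ≈ -0.618034.
[1] lift (-1,-1): star map gives -0.381966; window check -1.1 ≤ -0.381966 < 0.3 is true → IN Λ
[2] lift (-1,-7): star map gives 3.326238; window check -1.1 ≤ 3.326238 < 0.3 is false → out
[3] lift (7,-2): star map gives 8.236068; window check -1.1 ≤ 8.236068 < 0.3 is false → out
[4] lift (-6,-8): star map gives -1.055728; window check -1.1 ≤ -1.055728 < 0.3 is true → IN Λ
[5] lift (-5,-6): star map gives -1.291796; window check -1.1 ≤ -1.291796 < 0.3 is false → out
[6] lift (-6,-9): star map gives -0.437694; window check -1.1 ≤ -0.437694 < 0.3 is true → IN Λ

1, 4, 6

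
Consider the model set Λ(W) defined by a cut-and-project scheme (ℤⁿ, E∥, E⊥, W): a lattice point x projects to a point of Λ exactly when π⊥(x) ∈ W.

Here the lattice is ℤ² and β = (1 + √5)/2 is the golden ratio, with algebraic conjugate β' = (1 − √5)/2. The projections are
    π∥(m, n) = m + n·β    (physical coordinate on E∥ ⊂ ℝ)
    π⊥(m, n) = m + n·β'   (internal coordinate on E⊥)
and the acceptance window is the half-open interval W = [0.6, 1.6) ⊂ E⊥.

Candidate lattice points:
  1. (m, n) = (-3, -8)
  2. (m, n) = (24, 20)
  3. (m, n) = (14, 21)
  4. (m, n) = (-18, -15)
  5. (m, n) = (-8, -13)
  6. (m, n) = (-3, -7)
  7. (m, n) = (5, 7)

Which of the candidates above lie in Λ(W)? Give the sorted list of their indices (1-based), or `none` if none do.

3, 6, 7

Numerically β ≈ 1.618034 and β' = −1/β ≈ -0.618034.
candidate 1: (m,n)=(-3,-8) → π∥ = -3-8·β ≈ -15.944272, π⊥ = -3-8·β' ≈ 1.944272 ∉ [0.6, 1.6) ⇒ out
candidate 2: (m,n)=(24,20) → π∥ = 24+20·β ≈ 56.360680, π⊥ = 24+20·β' ≈ 11.639320 ∉ [0.6, 1.6) ⇒ out
candidate 3: (m,n)=(14,21) → π∥ = 14+21·β ≈ 47.978714, π⊥ = 14+21·β' ≈ 1.021286 ∈ [0.6, 1.6) ⇒ IN Λ
candidate 4: (m,n)=(-18,-15) → π∥ = -18-15·β ≈ -42.270510, π⊥ = -18-15·β' ≈ -8.729490 ∉ [0.6, 1.6) ⇒ out
candidate 5: (m,n)=(-8,-13) → π∥ = -8-13·β ≈ -29.034442, π⊥ = -8-13·β' ≈ 0.034442 ∉ [0.6, 1.6) ⇒ out
candidate 6: (m,n)=(-3,-7) → π∥ = -3-7·β ≈ -14.326238, π⊥ = -3-7·β' ≈ 1.326238 ∈ [0.6, 1.6) ⇒ IN Λ
candidate 7: (m,n)=(5,7) → π∥ = 5+7·β ≈ 16.326238, π⊥ = 5+7·β' ≈ 0.673762 ∈ [0.6, 1.6) ⇒ IN Λ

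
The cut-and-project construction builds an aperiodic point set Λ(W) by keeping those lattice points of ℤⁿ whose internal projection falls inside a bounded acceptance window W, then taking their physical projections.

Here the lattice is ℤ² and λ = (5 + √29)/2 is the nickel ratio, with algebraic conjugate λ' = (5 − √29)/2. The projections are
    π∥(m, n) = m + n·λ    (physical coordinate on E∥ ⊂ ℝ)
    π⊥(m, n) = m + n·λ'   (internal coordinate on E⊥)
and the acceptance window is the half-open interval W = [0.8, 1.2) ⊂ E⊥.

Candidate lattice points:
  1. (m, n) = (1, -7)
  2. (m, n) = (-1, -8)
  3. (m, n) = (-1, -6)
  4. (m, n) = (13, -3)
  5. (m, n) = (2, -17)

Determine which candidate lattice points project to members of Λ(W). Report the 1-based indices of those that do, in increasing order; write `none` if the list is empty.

Numerically λ ≈ 5.1926 and λ' = −1/λ ≈ -0.1926.
candidate 1: (m,n)=(1,-7) → π∥ = 1-7·λ ≈ -35.3481, π⊥ = 1-7·λ' ≈ 2.3481 ∉ [0.8, 1.2) ⇒ out
candidate 2: (m,n)=(-1,-8) → π∥ = -1-8·λ ≈ -42.5407, π⊥ = -1-8·λ' ≈ 0.5407 ∉ [0.8, 1.2) ⇒ out
candidate 3: (m,n)=(-1,-6) → π∥ = -1-6·λ ≈ -32.1555, π⊥ = -1-6·λ' ≈ 0.1555 ∉ [0.8, 1.2) ⇒ out
candidate 4: (m,n)=(13,-3) → π∥ = 13-3·λ ≈ -2.5777, π⊥ = 13-3·λ' ≈ 13.5777 ∉ [0.8, 1.2) ⇒ out
candidate 5: (m,n)=(2,-17) → π∥ = 2-17·λ ≈ -86.2739, π⊥ = 2-17·λ' ≈ 5.2739 ∉ [0.8, 1.2) ⇒ out

none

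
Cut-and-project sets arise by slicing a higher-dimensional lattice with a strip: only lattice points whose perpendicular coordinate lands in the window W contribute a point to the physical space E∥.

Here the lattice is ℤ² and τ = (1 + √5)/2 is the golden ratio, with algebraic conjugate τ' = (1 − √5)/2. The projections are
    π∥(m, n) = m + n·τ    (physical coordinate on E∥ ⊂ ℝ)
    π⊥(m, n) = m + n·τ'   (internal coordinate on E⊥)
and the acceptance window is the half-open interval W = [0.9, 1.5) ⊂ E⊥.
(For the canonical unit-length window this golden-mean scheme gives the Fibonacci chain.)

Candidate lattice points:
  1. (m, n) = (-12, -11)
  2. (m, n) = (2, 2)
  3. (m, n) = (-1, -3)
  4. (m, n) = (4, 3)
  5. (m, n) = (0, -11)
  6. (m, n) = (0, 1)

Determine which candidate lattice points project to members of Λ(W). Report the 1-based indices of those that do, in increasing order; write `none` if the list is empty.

none

Numerically τ ≈ 1.61803 and τ' = −1/τ ≈ -0.61803.
candidate 1: (m,n)=(-12,-11) → π∥ = -12-11·τ ≈ -29.79837, π⊥ = -12-11·τ' ≈ -5.20163 ∉ [0.9, 1.5) ⇒ out
candidate 2: (m,n)=(2,2) → π∥ = 2+2·τ ≈ 5.23607, π⊥ = 2+2·τ' ≈ 0.76393 ∉ [0.9, 1.5) ⇒ out
candidate 3: (m,n)=(-1,-3) → π∥ = -1-3·τ ≈ -5.85410, π⊥ = -1-3·τ' ≈ 0.85410 ∉ [0.9, 1.5) ⇒ out
candidate 4: (m,n)=(4,3) → π∥ = 4+3·τ ≈ 8.85410, π⊥ = 4+3·τ' ≈ 2.14590 ∉ [0.9, 1.5) ⇒ out
candidate 5: (m,n)=(0,-11) → π∥ = 0-11·τ ≈ -17.79837, π⊥ = 0-11·τ' ≈ 6.79837 ∉ [0.9, 1.5) ⇒ out
candidate 6: (m,n)=(0,1) → π∥ = 0+1·τ ≈ 1.61803, π⊥ = 0+1·τ' ≈ -0.61803 ∉ [0.9, 1.5) ⇒ out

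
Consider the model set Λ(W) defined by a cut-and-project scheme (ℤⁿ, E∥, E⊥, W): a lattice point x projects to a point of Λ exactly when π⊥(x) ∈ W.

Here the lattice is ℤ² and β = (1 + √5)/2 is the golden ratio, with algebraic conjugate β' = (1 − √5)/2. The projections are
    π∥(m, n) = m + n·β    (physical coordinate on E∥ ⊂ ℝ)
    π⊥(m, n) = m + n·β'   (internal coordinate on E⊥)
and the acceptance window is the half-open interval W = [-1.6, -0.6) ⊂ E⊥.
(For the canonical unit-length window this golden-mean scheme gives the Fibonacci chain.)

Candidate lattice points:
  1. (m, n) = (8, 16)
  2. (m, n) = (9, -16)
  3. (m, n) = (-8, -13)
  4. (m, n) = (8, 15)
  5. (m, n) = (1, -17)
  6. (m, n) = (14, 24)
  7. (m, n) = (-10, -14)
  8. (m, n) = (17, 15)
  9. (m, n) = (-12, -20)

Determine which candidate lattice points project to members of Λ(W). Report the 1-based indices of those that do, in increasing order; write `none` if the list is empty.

β' = (1−√5)/2 ≈ -0.6180.
[1] lift (8,16): star map gives -1.8885; window check -1.6 ≤ -1.8885 < -0.6 is false → out
[2] lift (9,-16): star map gives 18.8885; window check -1.6 ≤ 18.8885 < -0.6 is false → out
[3] lift (-8,-13): star map gives 0.0344; window check -1.6 ≤ 0.0344 < -0.6 is false → out
[4] lift (8,15): star map gives -1.2705; window check -1.6 ≤ -1.2705 < -0.6 is true → IN Λ
[5] lift (1,-17): star map gives 11.5066; window check -1.6 ≤ 11.5066 < -0.6 is false → out
[6] lift (14,24): star map gives -0.8328; window check -1.6 ≤ -0.8328 < -0.6 is true → IN Λ
[7] lift (-10,-14): star map gives -1.3475; window check -1.6 ≤ -1.3475 < -0.6 is true → IN Λ
[8] lift (17,15): star map gives 7.7295; window check -1.6 ≤ 7.7295 < -0.6 is false → out
[9] lift (-12,-20): star map gives 0.3607; window check -1.6 ≤ 0.3607 < -0.6 is false → out

4, 6, 7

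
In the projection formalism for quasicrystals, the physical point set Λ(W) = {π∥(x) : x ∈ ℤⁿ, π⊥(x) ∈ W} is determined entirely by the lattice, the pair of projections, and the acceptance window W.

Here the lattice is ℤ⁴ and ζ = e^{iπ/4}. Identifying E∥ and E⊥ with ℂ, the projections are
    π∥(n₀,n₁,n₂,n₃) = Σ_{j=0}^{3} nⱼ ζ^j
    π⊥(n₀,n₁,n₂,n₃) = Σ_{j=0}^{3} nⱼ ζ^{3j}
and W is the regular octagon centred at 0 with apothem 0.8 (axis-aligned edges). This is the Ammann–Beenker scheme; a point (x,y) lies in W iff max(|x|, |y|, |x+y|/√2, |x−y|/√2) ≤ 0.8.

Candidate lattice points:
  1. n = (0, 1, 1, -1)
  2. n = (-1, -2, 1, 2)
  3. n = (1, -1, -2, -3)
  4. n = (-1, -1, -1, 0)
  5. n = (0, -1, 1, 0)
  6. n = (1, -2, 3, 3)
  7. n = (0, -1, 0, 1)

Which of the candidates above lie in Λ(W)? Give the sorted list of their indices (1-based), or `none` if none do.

4

Internal map: ζ^{3j} for j=0..3 gives (1,0), (−√2/2,√2/2), (0,−1), (√2/2,√2/2).
#1 (0, 1, 1, -1): internal (-1.414214, -1.000000); octagon support 1.707107 vs apothem 0.8 → ∉ W
#2 (-1, -2, 1, 2): internal (1.828427, -1.000000); octagon support 2.000000 vs apothem 0.8 → ∉ W
#3 (1, -1, -2, -3): internal (-0.414214, -0.828427); octagon support 0.878680 vs apothem 0.8 → ∉ W
#4 (-1, -1, -1, 0): internal (-0.292893, 0.292893); octagon support 0.414214 vs apothem 0.8 → ∈ W
#5 (0, -1, 1, 0): internal (0.707107, -1.707107); octagon support 1.707107 vs apothem 0.8 → ∉ W
#6 (1, -2, 3, 3): internal (4.535534, -2.292893); octagon support 4.828427 vs apothem 0.8 → ∉ W
#7 (0, -1, 0, 1): internal (1.414214, 0.000000); octagon support 1.414214 vs apothem 0.8 → ∉ W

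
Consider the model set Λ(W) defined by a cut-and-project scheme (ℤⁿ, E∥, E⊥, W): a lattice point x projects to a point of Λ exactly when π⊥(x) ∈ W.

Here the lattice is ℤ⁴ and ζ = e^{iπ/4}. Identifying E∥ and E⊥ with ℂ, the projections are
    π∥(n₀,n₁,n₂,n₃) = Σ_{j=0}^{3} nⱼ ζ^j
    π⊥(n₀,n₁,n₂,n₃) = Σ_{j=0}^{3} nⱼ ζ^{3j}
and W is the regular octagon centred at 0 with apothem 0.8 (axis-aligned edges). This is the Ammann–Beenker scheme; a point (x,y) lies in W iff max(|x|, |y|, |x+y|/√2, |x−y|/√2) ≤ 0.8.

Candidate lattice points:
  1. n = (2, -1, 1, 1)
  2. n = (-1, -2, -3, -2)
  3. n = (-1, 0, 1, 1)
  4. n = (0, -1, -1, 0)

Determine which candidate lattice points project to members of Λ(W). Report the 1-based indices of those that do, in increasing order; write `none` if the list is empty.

With ζ = e^{iπ/4} the internal vectors are ζ^0,ζ^3,ζ^6,ζ^9.
#1 (2, -1, 1, 1): internal (3.414214, -1.000000); octagon support 3.414214 vs apothem 0.8 → ∉ W
#2 (-1, -2, -3, -2): internal (-1.000000, 0.171573); octagon support 1.000000 vs apothem 0.8 → ∉ W
#3 (-1, 0, 1, 1): internal (-0.292893, -0.292893); octagon support 0.414214 vs apothem 0.8 → ∈ W
#4 (0, -1, -1, 0): internal (0.707107, 0.292893); octagon support 0.707107 vs apothem 0.8 → ∈ W

3, 4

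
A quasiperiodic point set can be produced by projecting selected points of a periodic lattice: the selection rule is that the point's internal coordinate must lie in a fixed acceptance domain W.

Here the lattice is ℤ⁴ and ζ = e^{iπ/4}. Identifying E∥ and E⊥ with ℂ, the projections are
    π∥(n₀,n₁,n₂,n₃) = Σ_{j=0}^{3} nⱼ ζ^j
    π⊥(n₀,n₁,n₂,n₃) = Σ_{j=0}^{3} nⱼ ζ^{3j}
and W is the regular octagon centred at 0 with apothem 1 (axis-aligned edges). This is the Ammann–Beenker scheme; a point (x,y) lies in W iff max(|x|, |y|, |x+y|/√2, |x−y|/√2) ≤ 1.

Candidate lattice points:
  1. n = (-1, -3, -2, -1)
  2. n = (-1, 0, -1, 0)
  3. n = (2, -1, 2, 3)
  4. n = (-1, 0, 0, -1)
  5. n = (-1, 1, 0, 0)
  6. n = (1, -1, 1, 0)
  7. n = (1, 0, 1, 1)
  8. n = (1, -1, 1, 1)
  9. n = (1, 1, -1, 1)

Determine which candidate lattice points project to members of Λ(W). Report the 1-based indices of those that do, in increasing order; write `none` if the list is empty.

1

Internal map: ζ^{3j} for j=0..3 gives (1,0), (−√2/2,√2/2), (0,−1), (√2/2,√2/2).
candidate 1: n = (-1, -3, -2, -1) → π⊥ ≈ (+0.4142, -0.8284); max(|x|,|y|,|x±y|/√2) = 0.8787 ≤ 1 ⇒ ∈ W
candidate 2: n = (-1, 0, -1, 0) → π⊥ ≈ (-1.0000, +1.0000); max(|x|,|y|,|x±y|/√2) = 1.4142 > 1 ⇒ ∉ W
candidate 3: n = (2, -1, 2, 3) → π⊥ ≈ (+4.8284, -0.5858); max(|x|,|y|,|x±y|/√2) = 4.8284 > 1 ⇒ ∉ W
candidate 4: n = (-1, 0, 0, -1) → π⊥ ≈ (-1.7071, -0.7071); max(|x|,|y|,|x±y|/√2) = 1.7071 > 1 ⇒ ∉ W
candidate 5: n = (-1, 1, 0, 0) → π⊥ ≈ (-1.7071, +0.7071); max(|x|,|y|,|x±y|/√2) = 1.7071 > 1 ⇒ ∉ W
candidate 6: n = (1, -1, 1, 0) → π⊥ ≈ (+1.7071, -1.7071); max(|x|,|y|,|x±y|/√2) = 2.4142 > 1 ⇒ ∉ W
candidate 7: n = (1, 0, 1, 1) → π⊥ ≈ (+1.7071, -0.2929); max(|x|,|y|,|x±y|/√2) = 1.7071 > 1 ⇒ ∉ W
candidate 8: n = (1, -1, 1, 1) → π⊥ ≈ (+2.4142, -1.0000); max(|x|,|y|,|x±y|/√2) = 2.4142 > 1 ⇒ ∉ W
candidate 9: n = (1, 1, -1, 1) → π⊥ ≈ (+1.0000, +2.4142); max(|x|,|y|,|x±y|/√2) = 2.4142 > 1 ⇒ ∉ W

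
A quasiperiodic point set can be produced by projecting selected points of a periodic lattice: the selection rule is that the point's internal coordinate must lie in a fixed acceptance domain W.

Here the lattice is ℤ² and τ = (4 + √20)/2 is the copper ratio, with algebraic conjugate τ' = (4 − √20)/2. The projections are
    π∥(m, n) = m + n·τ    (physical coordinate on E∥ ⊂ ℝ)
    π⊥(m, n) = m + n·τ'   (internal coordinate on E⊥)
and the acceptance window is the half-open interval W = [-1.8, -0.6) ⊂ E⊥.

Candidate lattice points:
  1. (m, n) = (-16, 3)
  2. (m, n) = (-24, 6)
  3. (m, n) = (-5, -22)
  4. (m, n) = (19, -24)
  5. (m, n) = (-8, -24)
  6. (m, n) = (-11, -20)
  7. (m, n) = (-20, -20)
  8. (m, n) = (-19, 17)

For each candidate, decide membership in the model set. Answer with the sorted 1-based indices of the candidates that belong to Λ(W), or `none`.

none

Numerically τ ≈ 4.236068 and τ' = −1/τ ≈ -0.236068.
candidate 1: (m,n)=(-16,3) → π∥ = -16+3·τ ≈ -3.291796, π⊥ = -16+3·τ' ≈ -16.708204 ∉ [-1.8, -0.6) ⇒ out
candidate 2: (m,n)=(-24,6) → π∥ = -24+6·τ ≈ 1.416408, π⊥ = -24+6·τ' ≈ -25.416408 ∉ [-1.8, -0.6) ⇒ out
candidate 3: (m,n)=(-5,-22) → π∥ = -5-22·τ ≈ -98.193496, π⊥ = -5-22·τ' ≈ 0.193496 ∉ [-1.8, -0.6) ⇒ out
candidate 4: (m,n)=(19,-24) → π∥ = 19-24·τ ≈ -82.665631, π⊥ = 19-24·τ' ≈ 24.665631 ∉ [-1.8, -0.6) ⇒ out
candidate 5: (m,n)=(-8,-24) → π∥ = -8-24·τ ≈ -109.665631, π⊥ = -8-24·τ' ≈ -2.334369 ∉ [-1.8, -0.6) ⇒ out
candidate 6: (m,n)=(-11,-20) → π∥ = -11-20·τ ≈ -95.721360, π⊥ = -11-20·τ' ≈ -6.278640 ∉ [-1.8, -0.6) ⇒ out
candidate 7: (m,n)=(-20,-20) → π∥ = -20-20·τ ≈ -104.721360, π⊥ = -20-20·τ' ≈ -15.278640 ∉ [-1.8, -0.6) ⇒ out
candidate 8: (m,n)=(-19,17) → π∥ = -19+17·τ ≈ 53.013156, π⊥ = -19+17·τ' ≈ -23.013156 ∉ [-1.8, -0.6) ⇒ out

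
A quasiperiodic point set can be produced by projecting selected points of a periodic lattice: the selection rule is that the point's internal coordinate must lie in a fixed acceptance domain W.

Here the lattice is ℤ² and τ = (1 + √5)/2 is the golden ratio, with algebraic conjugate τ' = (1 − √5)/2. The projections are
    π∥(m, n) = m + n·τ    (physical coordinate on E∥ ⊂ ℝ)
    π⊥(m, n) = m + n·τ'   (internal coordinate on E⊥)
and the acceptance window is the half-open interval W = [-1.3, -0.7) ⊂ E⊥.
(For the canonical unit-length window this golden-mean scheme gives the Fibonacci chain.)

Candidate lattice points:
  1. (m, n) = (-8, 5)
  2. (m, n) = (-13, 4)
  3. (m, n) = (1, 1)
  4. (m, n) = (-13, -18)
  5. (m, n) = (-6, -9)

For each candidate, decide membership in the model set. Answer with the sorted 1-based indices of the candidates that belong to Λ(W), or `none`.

none

τ' = (1−√5)/2 ≈ -0.61803.
[1] lift (-8,5): star map gives -11.09017; window check -1.3 ≤ -11.09017 < -0.7 is false → out
[2] lift (-13,4): star map gives -15.47214; window check -1.3 ≤ -15.47214 < -0.7 is false → out
[3] lift (1,1): star map gives 0.38197; window check -1.3 ≤ 0.38197 < -0.7 is false → out
[4] lift (-13,-18): star map gives -1.87539; window check -1.3 ≤ -1.87539 < -0.7 is false → out
[5] lift (-6,-9): star map gives -0.43769; window check -1.3 ≤ -0.43769 < -0.7 is false → out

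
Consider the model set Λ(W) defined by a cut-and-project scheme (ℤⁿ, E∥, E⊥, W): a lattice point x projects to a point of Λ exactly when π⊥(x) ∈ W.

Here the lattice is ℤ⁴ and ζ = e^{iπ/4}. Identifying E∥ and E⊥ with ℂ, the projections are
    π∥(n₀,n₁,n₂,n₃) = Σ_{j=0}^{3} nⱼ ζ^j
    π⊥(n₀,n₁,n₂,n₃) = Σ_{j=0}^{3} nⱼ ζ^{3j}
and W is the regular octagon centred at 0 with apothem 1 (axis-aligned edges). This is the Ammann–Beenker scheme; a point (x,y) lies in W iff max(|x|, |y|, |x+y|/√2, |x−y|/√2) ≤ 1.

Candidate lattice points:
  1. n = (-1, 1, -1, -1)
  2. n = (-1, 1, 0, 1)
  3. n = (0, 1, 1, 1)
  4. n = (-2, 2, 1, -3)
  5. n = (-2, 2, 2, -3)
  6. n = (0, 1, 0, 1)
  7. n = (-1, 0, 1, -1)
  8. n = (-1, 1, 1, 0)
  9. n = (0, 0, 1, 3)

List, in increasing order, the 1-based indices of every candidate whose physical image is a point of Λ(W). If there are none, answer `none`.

3

π⊥(n) = n₀ + n₁ζ³ + n₂ζ⁶ + n₃ζ⁹ where ζ = e^{iπ/4}.
#1 (-1, 1, -1, -1): internal (-2.4142, 1.0000); octagon support 2.4142 vs apothem 1 → ∉ W
#2 (-1, 1, 0, 1): internal (-1.0000, 1.4142); octagon support 1.7071 vs apothem 1 → ∉ W
#3 (0, 1, 1, 1): internal (0.0000, 0.4142); octagon support 0.4142 vs apothem 1 → ∈ W
#4 (-2, 2, 1, -3): internal (-5.5355, -1.7071); octagon support 5.5355 vs apothem 1 → ∉ W
#5 (-2, 2, 2, -3): internal (-5.5355, -2.7071); octagon support 5.8284 vs apothem 1 → ∉ W
#6 (0, 1, 0, 1): internal (0.0000, 1.4142); octagon support 1.4142 vs apothem 1 → ∉ W
#7 (-1, 0, 1, -1): internal (-1.7071, -1.7071); octagon support 2.4142 vs apothem 1 → ∉ W
#8 (-1, 1, 1, 0): internal (-1.7071, -0.2929); octagon support 1.7071 vs apothem 1 → ∉ W
#9 (0, 0, 1, 3): internal (2.1213, 1.1213); octagon support 2.2929 vs apothem 1 → ∉ W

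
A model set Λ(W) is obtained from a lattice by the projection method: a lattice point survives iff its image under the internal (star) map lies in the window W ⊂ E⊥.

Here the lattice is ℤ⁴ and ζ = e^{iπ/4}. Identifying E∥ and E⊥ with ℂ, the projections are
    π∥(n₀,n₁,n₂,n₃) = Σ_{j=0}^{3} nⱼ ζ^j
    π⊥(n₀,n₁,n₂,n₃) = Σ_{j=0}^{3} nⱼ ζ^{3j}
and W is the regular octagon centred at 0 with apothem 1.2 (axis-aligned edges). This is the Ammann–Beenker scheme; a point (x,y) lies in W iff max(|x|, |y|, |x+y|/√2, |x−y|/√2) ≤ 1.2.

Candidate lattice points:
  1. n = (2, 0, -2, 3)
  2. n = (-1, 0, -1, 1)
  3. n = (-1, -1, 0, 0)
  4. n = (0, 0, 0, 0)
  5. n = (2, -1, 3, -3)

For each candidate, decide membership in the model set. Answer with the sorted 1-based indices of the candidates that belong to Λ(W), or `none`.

With ζ = e^{iπ/4} the internal vectors are ζ^0,ζ^3,ζ^6,ζ^9.
candidate 1: n = (2, 0, -2, 3) → π⊥ ≈ (+4.1213, +4.1213); max(|x|,|y|,|x±y|/√2) = 5.8284 > 1.2 ⇒ ∉ W
candidate 2: n = (-1, 0, -1, 1) → π⊥ ≈ (-0.2929, +1.7071); max(|x|,|y|,|x±y|/√2) = 1.7071 > 1.2 ⇒ ∉ W
candidate 3: n = (-1, -1, 0, 0) → π⊥ ≈ (-0.2929, -0.7071); max(|x|,|y|,|x±y|/√2) = 0.7071 ≤ 1.2 ⇒ ∈ W
candidate 4: n = (0, 0, 0, 0) → π⊥ ≈ (+0.0000, +0.0000); max(|x|,|y|,|x±y|/√2) = 0.0000 ≤ 1.2 ⇒ ∈ W
candidate 5: n = (2, -1, 3, -3) → π⊥ ≈ (+0.5858, -5.8284); max(|x|,|y|,|x±y|/√2) = 5.8284 > 1.2 ⇒ ∉ W

3, 4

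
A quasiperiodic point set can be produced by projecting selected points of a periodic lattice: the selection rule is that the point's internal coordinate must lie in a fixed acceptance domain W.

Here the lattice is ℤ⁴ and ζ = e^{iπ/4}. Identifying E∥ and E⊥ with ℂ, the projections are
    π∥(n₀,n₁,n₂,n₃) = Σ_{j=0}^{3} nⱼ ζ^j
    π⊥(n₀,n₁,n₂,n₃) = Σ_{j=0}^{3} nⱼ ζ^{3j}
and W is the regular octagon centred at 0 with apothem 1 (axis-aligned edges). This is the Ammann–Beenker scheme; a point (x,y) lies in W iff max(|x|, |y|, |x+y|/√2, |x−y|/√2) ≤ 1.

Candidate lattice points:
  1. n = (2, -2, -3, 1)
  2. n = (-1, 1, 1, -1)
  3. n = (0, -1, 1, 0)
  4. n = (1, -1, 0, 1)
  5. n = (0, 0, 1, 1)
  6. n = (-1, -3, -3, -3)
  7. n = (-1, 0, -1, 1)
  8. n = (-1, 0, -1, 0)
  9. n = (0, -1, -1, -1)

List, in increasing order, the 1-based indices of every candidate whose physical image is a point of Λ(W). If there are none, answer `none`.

5, 9

π⊥(n) = n₀ + n₁ζ³ + n₂ζ⁶ + n₃ζ⁹ where ζ = e^{iπ/4}.
#1 (2, -2, -3, 1): internal (4.12132, 2.29289); octagon support 4.53553 vs apothem 1 → ∉ W
#2 (-1, 1, 1, -1): internal (-2.41421, -1.00000); octagon support 2.41421 vs apothem 1 → ∉ W
#3 (0, -1, 1, 0): internal (0.70711, -1.70711); octagon support 1.70711 vs apothem 1 → ∉ W
#4 (1, -1, 0, 1): internal (2.41421, 0.00000); octagon support 2.41421 vs apothem 1 → ∉ W
#5 (0, 0, 1, 1): internal (0.70711, -0.29289); octagon support 0.70711 vs apothem 1 → ∈ W
#6 (-1, -3, -3, -3): internal (-1.00000, -1.24264); octagon support 1.58579 vs apothem 1 → ∉ W
#7 (-1, 0, -1, 1): internal (-0.29289, 1.70711); octagon support 1.70711 vs apothem 1 → ∉ W
#8 (-1, 0, -1, 0): internal (-1.00000, 1.00000); octagon support 1.41421 vs apothem 1 → ∉ W
#9 (0, -1, -1, -1): internal (0.00000, -0.41421); octagon support 0.41421 vs apothem 1 → ∈ W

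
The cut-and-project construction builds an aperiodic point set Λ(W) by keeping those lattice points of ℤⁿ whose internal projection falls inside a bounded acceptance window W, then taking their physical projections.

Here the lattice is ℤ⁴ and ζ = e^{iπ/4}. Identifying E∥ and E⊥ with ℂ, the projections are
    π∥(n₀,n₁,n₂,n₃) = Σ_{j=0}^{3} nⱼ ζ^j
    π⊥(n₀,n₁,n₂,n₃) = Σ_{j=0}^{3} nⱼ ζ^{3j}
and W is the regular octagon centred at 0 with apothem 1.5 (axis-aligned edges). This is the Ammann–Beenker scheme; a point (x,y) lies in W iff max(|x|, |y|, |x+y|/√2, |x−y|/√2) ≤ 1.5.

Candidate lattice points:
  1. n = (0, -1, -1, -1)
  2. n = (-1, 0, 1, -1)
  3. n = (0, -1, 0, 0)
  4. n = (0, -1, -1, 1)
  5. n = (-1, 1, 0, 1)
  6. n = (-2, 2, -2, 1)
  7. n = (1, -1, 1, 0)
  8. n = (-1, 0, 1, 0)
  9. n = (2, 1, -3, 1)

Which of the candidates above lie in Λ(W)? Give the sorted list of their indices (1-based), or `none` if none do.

1, 3, 8

With ζ = e^{iπ/4} the internal vectors are ζ^0,ζ^3,ζ^6,ζ^9.
#1 (0, -1, -1, -1): internal (0.0000, -0.4142); octagon support 0.4142 vs apothem 1.5 → ∈ W
#2 (-1, 0, 1, -1): internal (-1.7071, -1.7071); octagon support 2.4142 vs apothem 1.5 → ∉ W
#3 (0, -1, 0, 0): internal (0.7071, -0.7071); octagon support 1.0000 vs apothem 1.5 → ∈ W
#4 (0, -1, -1, 1): internal (1.4142, 1.0000); octagon support 1.7071 vs apothem 1.5 → ∉ W
#5 (-1, 1, 0, 1): internal (-1.0000, 1.4142); octagon support 1.7071 vs apothem 1.5 → ∉ W
#6 (-2, 2, -2, 1): internal (-2.7071, 4.1213); octagon support 4.8284 vs apothem 1.5 → ∉ W
#7 (1, -1, 1, 0): internal (1.7071, -1.7071); octagon support 2.4142 vs apothem 1.5 → ∉ W
#8 (-1, 0, 1, 0): internal (-1.0000, -1.0000); octagon support 1.4142 vs apothem 1.5 → ∈ W
#9 (2, 1, -3, 1): internal (2.0000, 4.4142); octagon support 4.5355 vs apothem 1.5 → ∉ W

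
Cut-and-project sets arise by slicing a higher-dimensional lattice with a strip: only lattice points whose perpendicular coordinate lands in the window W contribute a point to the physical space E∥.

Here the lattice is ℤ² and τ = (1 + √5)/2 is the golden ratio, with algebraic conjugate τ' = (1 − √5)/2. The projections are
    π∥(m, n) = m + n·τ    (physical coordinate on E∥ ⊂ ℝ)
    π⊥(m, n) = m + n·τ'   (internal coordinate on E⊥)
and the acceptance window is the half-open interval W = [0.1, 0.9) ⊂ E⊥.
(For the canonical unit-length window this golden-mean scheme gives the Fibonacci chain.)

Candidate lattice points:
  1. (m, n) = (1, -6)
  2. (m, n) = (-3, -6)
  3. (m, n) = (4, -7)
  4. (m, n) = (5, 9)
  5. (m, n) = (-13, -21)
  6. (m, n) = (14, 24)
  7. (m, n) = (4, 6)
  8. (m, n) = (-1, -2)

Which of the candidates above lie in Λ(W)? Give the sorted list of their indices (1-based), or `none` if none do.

Compute τ' = (1−√5)/2 = -0.6180, so π⊥(m,n) = m -0.6180·n.
#1 (1,-6): internal coord 1 + (-6)·τ' = +4.7082; +4.7082 ∉ [0.1, 0.9) → out
#2 (-3,-6): internal coord -3 + (-6)·τ' = +0.7082; +0.7082 ∈ [0.1, 0.9) → IN Λ
#3 (4,-7): internal coord 4 + (-7)·τ' = +8.3262; +8.3262 ∉ [0.1, 0.9) → out
#4 (5,9): internal coord 5 + (9)·τ' = -0.5623; -0.5623 ∉ [0.1, 0.9) → out
#5 (-13,-21): internal coord -13 + (-21)·τ' = -0.0213; -0.0213 ∉ [0.1, 0.9) → out
#6 (14,24): internal coord 14 + (24)·τ' = -0.8328; -0.8328 ∉ [0.1, 0.9) → out
#7 (4,6): internal coord 4 + (6)·τ' = +0.2918; +0.2918 ∈ [0.1, 0.9) → IN Λ
#8 (-1,-2): internal coord -1 + (-2)·τ' = +0.2361; +0.2361 ∈ [0.1, 0.9) → IN Λ

2, 7, 8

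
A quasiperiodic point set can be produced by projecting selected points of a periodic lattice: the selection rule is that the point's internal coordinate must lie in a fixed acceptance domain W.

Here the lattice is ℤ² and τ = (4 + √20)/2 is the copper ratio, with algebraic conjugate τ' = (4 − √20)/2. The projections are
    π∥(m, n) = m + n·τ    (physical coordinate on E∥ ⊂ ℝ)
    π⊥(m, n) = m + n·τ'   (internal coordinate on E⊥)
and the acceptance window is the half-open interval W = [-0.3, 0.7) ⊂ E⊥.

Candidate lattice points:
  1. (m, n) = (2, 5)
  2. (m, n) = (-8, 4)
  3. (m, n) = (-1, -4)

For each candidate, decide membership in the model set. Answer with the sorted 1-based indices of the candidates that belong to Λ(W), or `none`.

Compute τ' = (4−√20)/2 = -0.23607, so π⊥(m,n) = m -0.23607·n.
#1 (2,5): internal coord 2 + (5)·τ' = +0.81966; +0.81966 ∉ [-0.3, 0.7) → out
#2 (-8,4): internal coord -8 + (4)·τ' = -8.94427; -8.94427 ∉ [-0.3, 0.7) → out
#3 (-1,-4): internal coord -1 + (-4)·τ' = -0.05573; -0.05573 ∈ [-0.3, 0.7) → IN Λ

3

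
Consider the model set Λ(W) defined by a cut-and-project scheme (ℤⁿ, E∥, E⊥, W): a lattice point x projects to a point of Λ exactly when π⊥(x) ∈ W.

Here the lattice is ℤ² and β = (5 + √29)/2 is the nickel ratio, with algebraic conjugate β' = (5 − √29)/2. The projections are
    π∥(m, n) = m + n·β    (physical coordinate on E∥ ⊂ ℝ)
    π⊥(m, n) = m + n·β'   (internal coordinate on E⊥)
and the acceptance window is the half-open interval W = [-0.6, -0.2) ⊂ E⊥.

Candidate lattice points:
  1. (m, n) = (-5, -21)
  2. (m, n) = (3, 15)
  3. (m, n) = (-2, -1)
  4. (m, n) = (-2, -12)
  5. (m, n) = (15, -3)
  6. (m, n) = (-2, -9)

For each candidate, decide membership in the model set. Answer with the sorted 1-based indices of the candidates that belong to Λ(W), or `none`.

6

Numerically β ≈ 5.1926 and β' = −1/β ≈ -0.1926.
#1 (-5,-21): internal coord -5 + (-21)·β' = -0.9558; -0.9558 ∉ [-0.6, -0.2) → out
#2 (3,15): internal coord 3 + (15)·β' = +0.1113; +0.1113 ∉ [-0.6, -0.2) → out
#3 (-2,-1): internal coord -2 + (-1)·β' = -1.8074; -1.8074 ∉ [-0.6, -0.2) → out
#4 (-2,-12): internal coord -2 + (-12)·β' = +0.3110; +0.3110 ∉ [-0.6, -0.2) → out
#5 (15,-3): internal coord 15 + (-3)·β' = +15.5777; +15.5777 ∉ [-0.6, -0.2) → out
#6 (-2,-9): internal coord -2 + (-9)·β' = -0.2668; -0.2668 ∈ [-0.6, -0.2) → IN Λ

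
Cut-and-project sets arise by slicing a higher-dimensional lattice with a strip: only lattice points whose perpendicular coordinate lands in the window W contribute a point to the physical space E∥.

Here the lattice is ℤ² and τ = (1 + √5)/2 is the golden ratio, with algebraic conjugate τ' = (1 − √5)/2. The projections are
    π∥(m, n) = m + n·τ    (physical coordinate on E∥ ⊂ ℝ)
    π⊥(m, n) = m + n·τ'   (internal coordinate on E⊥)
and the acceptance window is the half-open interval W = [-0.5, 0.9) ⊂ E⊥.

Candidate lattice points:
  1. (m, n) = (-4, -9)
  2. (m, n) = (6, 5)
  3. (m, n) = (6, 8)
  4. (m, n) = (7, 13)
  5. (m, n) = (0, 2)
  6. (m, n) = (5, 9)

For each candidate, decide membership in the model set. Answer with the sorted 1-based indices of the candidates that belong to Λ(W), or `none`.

none

τ' = (1−√5)/2 ≈ -0.61803.
#1 (-4,-9): internal coord -4 + (-9)·τ' = +1.56231; +1.56231 ∉ [-0.5, 0.9) → out
#2 (6,5): internal coord 6 + (5)·τ' = +2.90983; +2.90983 ∉ [-0.5, 0.9) → out
#3 (6,8): internal coord 6 + (8)·τ' = +1.05573; +1.05573 ∉ [-0.5, 0.9) → out
#4 (7,13): internal coord 7 + (13)·τ' = -1.03444; -1.03444 ∉ [-0.5, 0.9) → out
#5 (0,2): internal coord 0 + (2)·τ' = -1.23607; -1.23607 ∉ [-0.5, 0.9) → out
#6 (5,9): internal coord 5 + (9)·τ' = -0.56231; -0.56231 ∉ [-0.5, 0.9) → out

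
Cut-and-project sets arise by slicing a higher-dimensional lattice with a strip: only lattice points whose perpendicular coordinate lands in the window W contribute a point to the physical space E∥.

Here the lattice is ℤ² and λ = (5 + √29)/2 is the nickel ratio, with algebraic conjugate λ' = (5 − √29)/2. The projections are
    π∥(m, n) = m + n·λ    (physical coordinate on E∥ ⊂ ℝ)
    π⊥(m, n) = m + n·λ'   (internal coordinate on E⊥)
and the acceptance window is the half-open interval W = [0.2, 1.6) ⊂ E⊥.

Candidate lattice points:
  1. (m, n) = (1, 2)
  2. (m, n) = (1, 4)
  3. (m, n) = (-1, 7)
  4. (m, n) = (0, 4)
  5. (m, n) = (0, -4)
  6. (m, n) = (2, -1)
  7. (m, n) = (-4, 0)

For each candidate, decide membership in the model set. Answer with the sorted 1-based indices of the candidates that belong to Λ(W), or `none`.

1, 2, 5

Compute λ' = (5−√29)/2 = -0.1926, so π⊥(m,n) = m -0.1926·n.
#1 (1,2): internal coord 1 + (2)·λ' = +0.6148; +0.6148 ∈ [0.2, 1.6) → IN Λ
#2 (1,4): internal coord 1 + (4)·λ' = +0.2297; +0.2297 ∈ [0.2, 1.6) → IN Λ
#3 (-1,7): internal coord -1 + (7)·λ' = -2.3481; -2.3481 ∉ [0.2, 1.6) → out
#4 (0,4): internal coord 0 + (4)·λ' = -0.7703; -0.7703 ∉ [0.2, 1.6) → out
#5 (0,-4): internal coord 0 + (-4)·λ' = +0.7703; +0.7703 ∈ [0.2, 1.6) → IN Λ
#6 (2,-1): internal coord 2 + (-1)·λ' = +2.1926; +2.1926 ∉ [0.2, 1.6) → out
#7 (-4,0): internal coord -4 + (0)·λ' = -4.0000; -4.0000 ∉ [0.2, 1.6) → out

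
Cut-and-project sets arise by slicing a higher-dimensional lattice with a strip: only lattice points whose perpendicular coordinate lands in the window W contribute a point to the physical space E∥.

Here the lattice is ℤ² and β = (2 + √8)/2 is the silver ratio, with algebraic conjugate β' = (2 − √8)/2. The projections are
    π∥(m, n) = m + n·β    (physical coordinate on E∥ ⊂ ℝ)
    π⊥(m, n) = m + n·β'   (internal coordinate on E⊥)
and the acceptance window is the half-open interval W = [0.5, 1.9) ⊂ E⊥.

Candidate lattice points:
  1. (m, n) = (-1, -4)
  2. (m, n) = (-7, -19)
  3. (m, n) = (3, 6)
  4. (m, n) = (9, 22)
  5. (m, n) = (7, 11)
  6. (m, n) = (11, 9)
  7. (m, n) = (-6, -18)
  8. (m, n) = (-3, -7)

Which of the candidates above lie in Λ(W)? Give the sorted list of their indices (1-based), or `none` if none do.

1, 2, 3, 7

Numerically β ≈ 2.4142 and β' = −1/β ≈ -0.4142.
candidate 1: (m,n)=(-1,-4) → π∥ = -1-4·β ≈ -10.6569, π⊥ = -1-4·β' ≈ 0.6569 ∈ [0.5, 1.9) ⇒ IN Λ
candidate 2: (m,n)=(-7,-19) → π∥ = -7-19·β ≈ -52.8701, π⊥ = -7-19·β' ≈ 0.8701 ∈ [0.5, 1.9) ⇒ IN Λ
candidate 3: (m,n)=(3,6) → π∥ = 3+6·β ≈ 17.4853, π⊥ = 3+6·β' ≈ 0.5147 ∈ [0.5, 1.9) ⇒ IN Λ
candidate 4: (m,n)=(9,22) → π∥ = 9+22·β ≈ 62.1127, π⊥ = 9+22·β' ≈ -0.1127 ∉ [0.5, 1.9) ⇒ out
candidate 5: (m,n)=(7,11) → π∥ = 7+11·β ≈ 33.5563, π⊥ = 7+11·β' ≈ 2.4437 ∉ [0.5, 1.9) ⇒ out
candidate 6: (m,n)=(11,9) → π∥ = 11+9·β ≈ 32.7279, π⊥ = 11+9·β' ≈ 7.2721 ∉ [0.5, 1.9) ⇒ out
candidate 7: (m,n)=(-6,-18) → π∥ = -6-18·β ≈ -49.4558, π⊥ = -6-18·β' ≈ 1.4558 ∈ [0.5, 1.9) ⇒ IN Λ
candidate 8: (m,n)=(-3,-7) → π∥ = -3-7·β ≈ -19.8995, π⊥ = -3-7·β' ≈ -0.1005 ∉ [0.5, 1.9) ⇒ out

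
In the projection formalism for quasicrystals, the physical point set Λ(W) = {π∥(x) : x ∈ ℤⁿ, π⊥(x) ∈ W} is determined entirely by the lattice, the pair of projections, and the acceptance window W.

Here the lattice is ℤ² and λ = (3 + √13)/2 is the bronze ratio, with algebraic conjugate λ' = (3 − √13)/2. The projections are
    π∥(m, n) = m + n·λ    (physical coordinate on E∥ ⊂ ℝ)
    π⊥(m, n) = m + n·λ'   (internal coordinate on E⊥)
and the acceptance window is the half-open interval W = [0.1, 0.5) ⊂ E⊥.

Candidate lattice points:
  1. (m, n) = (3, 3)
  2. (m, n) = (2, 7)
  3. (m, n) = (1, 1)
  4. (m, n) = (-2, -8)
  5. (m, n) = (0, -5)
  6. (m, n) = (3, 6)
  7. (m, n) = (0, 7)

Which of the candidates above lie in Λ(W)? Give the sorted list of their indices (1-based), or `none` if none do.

4

Compute λ' = (3−√13)/2 = -0.30278, so π⊥(m,n) = m -0.30278·n.
#1 (3,3): internal coord 3 + (3)·λ' = +2.09167; +2.09167 ∉ [0.1, 0.5) → out
#2 (2,7): internal coord 2 + (7)·λ' = -0.11943; -0.11943 ∉ [0.1, 0.5) → out
#3 (1,1): internal coord 1 + (1)·λ' = +0.69722; +0.69722 ∉ [0.1, 0.5) → out
#4 (-2,-8): internal coord -2 + (-8)·λ' = +0.42221; +0.42221 ∈ [0.1, 0.5) → IN Λ
#5 (0,-5): internal coord 0 + (-5)·λ' = +1.51388; +1.51388 ∉ [0.1, 0.5) → out
#6 (3,6): internal coord 3 + (6)·λ' = +1.18335; +1.18335 ∉ [0.1, 0.5) → out
#7 (0,7): internal coord 0 + (7)·λ' = -2.11943; -2.11943 ∉ [0.1, 0.5) → out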